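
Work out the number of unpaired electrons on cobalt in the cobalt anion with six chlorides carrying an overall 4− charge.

3 unpaired electrons

Each chloride is −1; balancing the −4 overall charge requires Co(II).
Group 9 minus oxidation state 2 gives a d⁷ configuration.
The spin state decides the count: Chloride is a weak-field ligand for a first-row metal, so the complex is high-spin.
An octahedral high-spin d⁷ ion is t₂g⁵e_g², giving 3 unpaired electrons.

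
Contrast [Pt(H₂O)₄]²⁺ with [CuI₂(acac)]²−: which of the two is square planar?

[Pt(H₂O)₄]²⁺

For [Pt(H₂O)₄]²⁺: Water is neutral; balancing the +2 overall charge requires Pt(II). Pt sits in group 10, so the d-electron count is 10 − 2 = 8. A 5d d⁸ ion has a large crystal-field splitting; square planar leaves the high-energy d_{x²−y²} orbital empty and maximises CFSE. → square planar.
For [CuI₂(acac)]²−: Summing ligand charges against the −2 overall charge gives an oxidation state of +1 for copper. Group 11 minus oxidation state 1 gives a d¹⁰ configuration. A d¹⁰ ion has no crystal-field stabilisation preference between square planar and tetrahedral, so four ligands adopt the sterically favoured tetrahedral geometry. → tetrahedral.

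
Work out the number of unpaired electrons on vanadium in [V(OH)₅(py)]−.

1 unpaired electron

Ligand charges: each hydroxide is −1; pyridine is neutral. With an overall charge of −1 the vanadium centre must be in the +4 oxidation state.
Group 5 minus oxidation state 4 gives a d¹ configuration.
In an octahedral field the d¹ configuration is t₂g¹e_g⁰ (only one arrangement possible), giving 1 unpaired electron.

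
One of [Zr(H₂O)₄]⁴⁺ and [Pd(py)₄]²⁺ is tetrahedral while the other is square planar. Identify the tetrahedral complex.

[Zr(H₂O)₄]⁴⁺

For [Zr(H₂O)₄]⁴⁺: Summing ligand charges against the +4 overall charge gives an oxidation state of +4 for zirconium. Group 4 minus oxidation state 4 gives a d⁰ configuration. A d⁰ ion has no crystal-field stabilisation preference between square planar and tetrahedral, so four ligands adopt the sterically favoured tetrahedral geometry. → tetrahedral.
For [Pd(py)₄]²⁺: Ligand charges: pyridine is neutral. With an overall charge of +2 the palladium centre must be in the +2 oxidation state. Group 10 minus oxidation state 2 gives a d⁸ configuration. A 4d d⁸ ion has a large crystal-field splitting; square planar leaves the high-energy d_{x²−y²} orbital empty and maximises CFSE. → square planar.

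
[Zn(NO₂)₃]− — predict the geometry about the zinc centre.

Ligand charges: each nitro (N-bound nitrite) is −1. With an overall charge of −1 the zinc centre must be in the +2 oxidation state.
Group 12 minus oxidation state 2 gives a d¹⁰ configuration.
Coordination number: 3.
Three ligands around a d¹⁰ centre minimise repulsion in a trigonal-planar arrangement.

trigonal planar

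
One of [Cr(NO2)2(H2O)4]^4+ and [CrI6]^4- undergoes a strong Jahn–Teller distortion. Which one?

[CrI6]^4-

[Cr(NO2)2(H2O)4]^4+: Summing ligand charges against the +4 overall charge gives an oxidation state of +6 for chromium. Group 6 minus oxidation state 6 gives a d⁰ configuration. The d⁰ configuration leaves the e_g set evenly filled (or empty) — no strong Jahn–Teller driving force.
[CrI6]^4-: Ligand charges: each iodide is −1. With an overall charge of −4 the chromium centre must be in the +2 oxidation state. Cr sits in group 6, so the d-electron count is 6 − 2 = 4. Iodide is a weak-field ligand for a first-row metal, so the complex is high-spin. The t₂g³e_g¹ (high-spin) configuration has an unevenly filled e_g set; the Jahn–Teller theorem predicts a tetragonal distortion (typically axial elongation) to lift the degeneracy.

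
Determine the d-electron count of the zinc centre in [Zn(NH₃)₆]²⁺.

Summing ligand charges against the +2 overall charge gives an oxidation state of +2 for zinc.
Group 12 minus oxidation state 2 gives a d¹⁰ configuration.

d10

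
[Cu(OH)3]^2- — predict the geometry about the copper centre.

Ligand charges: each hydroxide is −1. With an overall charge of −2 the copper centre must be in the +1 oxidation state.
Cu sits in group 11, so the d-electron count is 11 − 1 = 10.
Coordination number: 3.
Three ligands around a d¹⁰ centre minimise repulsion in a trigonal-planar arrangement.

trigonal planar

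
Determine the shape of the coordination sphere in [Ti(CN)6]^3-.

Summing ligand charges against the −3 overall charge gives an oxidation state of +3 for titanium.
Ti sits in group 4, so the d-electron count is 4 − 3 = 1.
Coordination number: 6.
Six donors around a single metal centre give an octahedral coordination sphere.

octahedral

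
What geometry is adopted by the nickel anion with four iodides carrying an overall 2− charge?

tetrahedral

Each iodide is −1; balancing the −2 overall charge requires Ni(II).
Ni sits in group 10, so the d-electron count is 10 − 2 = 8.
With 4 monodentate ligands the coordination number is 4.
Iodide is a weak-field ligand.
With weak-field ligands the CFSE gain from square planar is small, so a 3d d⁸ ion takes the sterically preferred tetrahedral geometry.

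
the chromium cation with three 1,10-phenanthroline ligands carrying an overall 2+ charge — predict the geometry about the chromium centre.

octahedral

1,10-phenanthroline is neutral; balancing the +2 overall charge requires Cr(II).
Cr sits in group 6, so the d-electron count is 6 − 2 = 4.
Counting donor atoms: 3×1,10-phenanthroline (bidentate) → 6 donors. Coordination number = 6.
Six donors around a single metal centre give an octahedral coordination sphere.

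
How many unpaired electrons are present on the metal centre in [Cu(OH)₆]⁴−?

1 unpaired electron

Each hydroxide is −1; balancing the −4 overall charge requires Cu(II).
Copper is a group-11 element; Cu(II) is therefore d⁹.
In an octahedral field the d⁹ configuration is t₂g⁶e_g³ (only one arrangement possible), giving 1 unpaired electron.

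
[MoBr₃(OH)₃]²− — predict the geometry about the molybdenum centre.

octahedral

Ligand charges: each bromide is −1; each hydroxide is −1. With an overall charge of −2 the molybdenum centre must be in the +4 oxidation state.
Molybdenum is a group-6 element; Mo(IV) is therefore d².
With 6 monodentate ligands the coordination number is 6.
Six donors around a single metal centre give an octahedral coordination sphere.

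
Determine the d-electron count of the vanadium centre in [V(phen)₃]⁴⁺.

d1

Ligand charges: 1,10-phenanthroline is neutral. With an overall charge of +4 the vanadium centre must be in the +4 oxidation state.
V sits in group 5, so the d-electron count is 5 − 4 = 1.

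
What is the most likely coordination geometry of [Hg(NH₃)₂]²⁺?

linear

Summing ligand charges against the +2 overall charge gives an oxidation state of +2 for mercury.
Group 12 minus oxidation state 2 gives a d¹⁰ configuration.
With 2 monodentate ligands the coordination number is 2.
A d¹⁰ ion with only two ligands adopts a linear arrangement (sp hybridisation; no CFSE preference).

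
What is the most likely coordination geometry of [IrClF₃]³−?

Summing ligand charges against the −3 overall charge gives an oxidation state of +1 for iridium.
Group 9 minus oxidation state 1 gives a d⁸ configuration.
With 4 monodentate ligands the coordination number is 4.
A 5d d⁸ ion has a large crystal-field splitting; square planar leaves the high-energy d_{x²−y²} orbital empty and maximises CFSE.

square planar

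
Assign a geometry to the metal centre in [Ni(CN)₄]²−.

square planar

Each cyanide is −1; balancing the −2 overall charge requires Ni(II).
Ni sits in group 10, so the d-electron count is 10 − 2 = 8.
With 4 monodentate ligands the coordination number is 4.
Cyanide is a strong-field ligand (high in the spectrochemical series).
A 3d d⁸ ion with strong-field ligands gains enough CFSE to favour square planar over tetrahedral.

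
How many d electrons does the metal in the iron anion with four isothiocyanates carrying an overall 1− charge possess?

d⁵

Summing ligand charges against the −1 overall charge gives an oxidation state of +3 for iron.
Fe sits in group 8, so the d-electron count is 8 − 3 = 5.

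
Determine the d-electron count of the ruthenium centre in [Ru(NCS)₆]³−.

d⁵

Each isothiocyanate is −1; balancing the −3 overall charge requires Ru(III).
Ru sits in group 8, so the d-electron count is 8 − 3 = 5.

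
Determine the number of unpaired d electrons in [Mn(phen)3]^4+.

3

Ligand charges: 1,10-phenanthroline is neutral. With an overall charge of +4 the manganese centre must be in the +4 oxidation state.
Group 7 minus oxidation state 4 gives a d³ configuration.
Counting donor atoms: 3×1,10-phenanthroline (bidentate) → 6 donors. Coordination number = 6.
In an octahedral field the d³ configuration is t₂g³e_g⁰ (only one arrangement possible), giving 3 unpaired electrons.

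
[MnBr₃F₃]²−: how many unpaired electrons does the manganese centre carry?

Each bromide is −1; each fluoride is −1; balancing the −2 overall charge requires Mn(IV).
Manganese is a group-7 element; Mn(IV) is therefore d³.
In an octahedral field the d³ configuration is t₂g³e_g⁰ (only one arrangement possible), giving 3 unpaired electrons.

3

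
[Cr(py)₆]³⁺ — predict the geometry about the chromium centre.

Summing ligand charges against the +3 overall charge gives an oxidation state of +3 for chromium.
Cr sits in group 6, so the d-electron count is 6 − 3 = 3.
With 6 monodentate ligands the coordination number is 6.
Six donors around a single metal centre give an octahedral coordination sphere.

octahedral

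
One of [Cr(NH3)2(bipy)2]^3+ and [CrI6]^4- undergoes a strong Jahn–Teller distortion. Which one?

[Cr(NH3)2(bipy)2]^3+: Ligand charges: ammonia is neutral; 2,2′-bipyridine is neutral. With an overall charge of +3 the chromium centre must be in the +3 oxidation state. Cr sits in group 6, so the d-electron count is 6 − 3 = 3. The d³ configuration leaves the e_g set evenly filled (or empty) — no strong Jahn–Teller driving force.
[CrI6]^4-: Summing ligand charges against the −4 overall charge gives an oxidation state of +2 for chromium. Cr sits in group 6, so the d-electron count is 6 − 2 = 4. Iodide is a weak-field ligand for a first-row metal, so the complex is high-spin. The t₂g³e_g¹ (high-spin) configuration has an unevenly filled e_g set; the Jahn–Teller theorem predicts a tetragonal distortion (typically axial elongation) to lift the degeneracy.

[CrI6]^4-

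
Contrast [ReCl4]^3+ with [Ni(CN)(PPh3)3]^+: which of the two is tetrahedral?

[ReCl4]^3+

For [ReCl4]^3+: Each chloride is −1; balancing the +3 overall charge requires Re(VII). Re sits in group 7, so the d-electron count is 7 − 7 = 0. A d⁰ ion has no crystal-field stabilisation preference between square planar and tetrahedral, so four ligands adopt the sterically favoured tetrahedral geometry. → tetrahedral.
For [Ni(CN)(PPh3)3]^+: Summing ligand charges against the +1 overall charge gives an oxidation state of +2 for nickel. Ni sits in group 10, so the d-electron count is 10 − 2 = 8. Cyanide and triphenylphosphine are strong-field ligands (high in the spectrochemical series). A 3d d⁸ ion with strong-field ligands gains enough CFSE to favour square planar over tetrahedral. → square planar.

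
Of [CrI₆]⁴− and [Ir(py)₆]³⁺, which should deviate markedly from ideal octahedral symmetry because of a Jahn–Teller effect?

[CrI₆]⁴−

[CrI₆]⁴−: Each iodide is −1; balancing the −4 overall charge requires Cr(II). Group 6 minus oxidation state 2 gives a d⁴ configuration. Iodide is a weak-field ligand for a first-row metal, so the complex is high-spin. The t₂g³e_g¹ (high-spin) configuration has an unevenly filled e_g set; the Jahn–Teller theorem predicts a tetragonal distortion (typically axial elongation) to lift the degeneracy.
[Ir(py)₆]³⁺: Summing ligand charges against the +3 overall charge gives an oxidation state of +3 for iridium. Group 9 minus oxidation state 3 gives a d⁶ configuration. A 5d ion has a large Δₒ and is invariably low-spin. The d⁶ configuration leaves the e_g set evenly filled (or empty) — no strong Jahn–Teller driving force.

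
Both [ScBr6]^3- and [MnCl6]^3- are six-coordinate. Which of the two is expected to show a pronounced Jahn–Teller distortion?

[ScBr6]^3-: Summing ligand charges against the −3 overall charge gives an oxidation state of +3 for scandium. Scandium is a group-3 element; Sc(III) is therefore d⁰. The d⁰ configuration leaves the e_g set evenly filled (or empty) — no strong Jahn–Teller driving force.
[MnCl6]^3-: Ligand charges: each chloride is −1. With an overall charge of −3 the manganese centre must be in the +3 oxidation state. Manganese is a group-7 element; Mn(III) is therefore d⁴. Chloride is a weak-field ligand for a first-row metal, so the complex is high-spin. The t₂g³e_g¹ (high-spin) configuration has an unevenly filled e_g set; the Jahn–Teller theorem predicts a tetragonal distortion (typically axial elongation) to lift the degeneracy.

[MnCl6]^3-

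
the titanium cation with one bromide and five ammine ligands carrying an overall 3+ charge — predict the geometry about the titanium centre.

Each bromide is −1; ammonia is neutral; balancing the +3 overall charge requires Ti(IV).
Titanium is a group-4 element; Ti(IV) is therefore d⁰.
Coordination number: 6.
Six donors around a single metal centre give an octahedral coordination sphere.

octahedral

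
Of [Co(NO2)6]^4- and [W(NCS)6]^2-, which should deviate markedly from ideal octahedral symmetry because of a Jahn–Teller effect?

[Co(NO2)6]^4-: Each nitro (N-bound nitrite) is −1; balancing the −4 overall charge requires Co(II). Group 9 minus oxidation state 2 gives a d⁷ configuration. Nitro (N-bound nitrite) is a strong-field ligand (high in the spectrochemical series) for a first-row metal, so the complex is low-spin. The t₂g⁶e_g¹ (low-spin) configuration has an unevenly filled e_g set; the Jahn–Teller theorem predicts a tetragonal distortion (typically axial elongation) to lift the degeneracy.
[W(NCS)6]^2-: Summing ligand charges against the −2 overall charge gives an oxidation state of +4 for tungsten. Group 6 minus oxidation state 4 gives a d² configuration. The d² configuration leaves the e_g set evenly filled (or empty) — no strong Jahn–Teller driving force.

[Co(NO2)6]^4-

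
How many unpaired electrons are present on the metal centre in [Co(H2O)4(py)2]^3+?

Water is neutral; pyridine is neutral; balancing the +3 overall charge requires Co(III).
Group 9 minus oxidation state 3 gives a d⁶ configuration.
The spin state decides the count: Co(III) has an exceptionally large octahedral splitting and is low-spin with essentially every ligand except fluoride.
An octahedral low-spin d⁶ ion is t₂g⁶e_g⁰, giving 0 unpaired electrons.

0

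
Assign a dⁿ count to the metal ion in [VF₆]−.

Summing ligand charges against the −1 overall charge gives an oxidation state of +5 for vanadium.
Vanadium is a group-5 element; V(V) is therefore d⁰.

d⁰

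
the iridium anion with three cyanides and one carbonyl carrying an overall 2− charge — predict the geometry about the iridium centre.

Ligand charges: each cyanide is −1; carbonyl is neutral. With an overall charge of −2 the iridium centre must be in the +1 oxidation state.
Ir sits in group 9, so the d-electron count is 9 − 1 = 8.
With 4 monodentate ligands the coordination number is 4.
A 5d d⁸ ion has a large crystal-field splitting; square planar leaves the high-energy d_{x²−y²} orbital empty and maximises CFSE.

square planar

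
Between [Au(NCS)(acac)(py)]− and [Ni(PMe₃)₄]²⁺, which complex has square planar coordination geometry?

[Ni(PMe₃)₄]²⁺

For [Au(NCS)(acac)(py)]−: Each isothiocyanate is −1; each acetylacetonate is −1; pyridine is neutral; balancing the −1 overall charge requires Au(I). Group 11 minus oxidation state 1 gives a d¹⁰ configuration. A d¹⁰ ion has no crystal-field stabilisation preference between square planar and tetrahedral, so four ligands adopt the sterically favoured tetrahedral geometry. → tetrahedral.
For [Ni(PMe₃)₄]²⁺: Summing ligand charges against the +2 overall charge gives an oxidation state of +2 for nickel. Nickel is a group-10 element; Ni(II) is therefore d⁸. Trimethylphosphine is a strong-field ligand (high in the spectrochemical series). A 3d d⁸ ion with strong-field ligands gains enough CFSE to favour square planar over tetrahedral. → square planar.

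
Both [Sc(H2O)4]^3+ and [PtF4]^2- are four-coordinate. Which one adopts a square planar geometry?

For [Sc(H2O)4]^3+: Summing ligand charges against the +3 overall charge gives an oxidation state of +3 for scandium. Scandium is a group-3 element; Sc(III) is therefore d⁰. A d⁰ ion has no crystal-field stabilisation preference between square planar and tetrahedral, so four ligands adopt the sterically favoured tetrahedral geometry. → tetrahedral.
For [PtF4]^2-: Ligand charges: each fluoride is −1. With an overall charge of −2 the platinum centre must be in the +2 oxidation state. Pt sits in group 10, so the d-electron count is 10 − 2 = 8. A 5d d⁸ ion has a large crystal-field splitting; square planar leaves the high-energy d_{x²−y²} orbital empty and maximises CFSE. → square planar.

[PtF4]^2-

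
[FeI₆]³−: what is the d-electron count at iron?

Summing ligand charges against the −3 overall charge gives an oxidation state of +3 for iron.
Group 8 minus oxidation state 3 gives a d⁵ configuration.

d5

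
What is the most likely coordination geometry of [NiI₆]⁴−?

octahedral

Each iodide is −1; balancing the −4 overall charge requires Ni(II).
Ni sits in group 10, so the d-electron count is 10 − 2 = 8.
With 6 monodentate ligands the coordination number is 6.
Six donors around a single metal centre give an octahedral coordination sphere.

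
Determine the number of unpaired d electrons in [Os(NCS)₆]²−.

Summing ligand charges against the −2 overall charge gives an oxidation state of +4 for osmium.
Os sits in group 8, so the d-electron count is 8 − 4 = 4.
The spin state decides the count: a 5d ion has a large Δₒ and is invariably low-spin.
An octahedral low-spin d⁴ ion is t₂g⁴e_g⁰, giving 2 unpaired electrons.

2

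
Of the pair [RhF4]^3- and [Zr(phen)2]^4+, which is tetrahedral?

For [RhF4]^3-: Summing ligand charges against the −3 overall charge gives an oxidation state of +1 for rhodium. Group 9 minus oxidation state 1 gives a d⁸ configuration. A 4d d⁸ ion has a large crystal-field splitting; square planar leaves the high-energy d_{x²−y²} orbital empty and maximises CFSE. → square planar.
For [Zr(phen)2]^4+: Ligand charges: 1,10-phenanthroline is neutral. With an overall charge of +4 the zirconium centre must be in the +4 oxidation state. Group 4 minus oxidation state 4 gives a d⁰ configuration. A d⁰ ion has no crystal-field stabilisation preference between square planar and tetrahedral, so four ligands adopt the sterically favoured tetrahedral geometry. → tetrahedral.

[Zr(phen)2]^4+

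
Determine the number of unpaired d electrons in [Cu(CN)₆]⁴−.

Summing ligand charges against the −4 overall charge gives an oxidation state of +2 for copper.
Copper is a group-11 element; Cu(II) is therefore d⁹.
In an octahedral field the d⁹ configuration is t₂g⁶e_g³ (only one arrangement possible), giving 1 unpaired electron.

1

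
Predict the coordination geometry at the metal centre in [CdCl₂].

Summing ligand charges against the 0 overall charge gives an oxidation state of +2 for cadmium.
Group 12 minus oxidation state 2 gives a d¹⁰ configuration.
Coordination number: 2.
A d¹⁰ ion with only two ligands adopts a linear arrangement (sp hybridisation; no CFSE preference).

linear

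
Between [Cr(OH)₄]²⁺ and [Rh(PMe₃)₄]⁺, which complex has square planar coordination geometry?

[Rh(PMe₃)₄]⁺

For [Cr(OH)₄]²⁺: Ligand charges: each hydroxide is −1. With an overall charge of +2 the chromium centre must be in the +6 oxidation state. Cr sits in group 6, so the d-electron count is 6 − 6 = 0. A d⁰ ion has no crystal-field stabilisation preference between square planar and tetrahedral, so four ligands adopt the sterically favoured tetrahedral geometry. → tetrahedral.
For [Rh(PMe₃)₄]⁺: Summing ligand charges against the +1 overall charge gives an oxidation state of +1 for rhodium. Group 9 minus oxidation state 1 gives a d⁸ configuration. A 4d d⁸ ion has a large crystal-field splitting; square planar leaves the high-energy d_{x²−y²} orbital empty and maximises CFSE. → square planar.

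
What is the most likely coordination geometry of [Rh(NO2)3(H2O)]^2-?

Each nitro (N-bound nitrite) is −1; water is neutral; balancing the −2 overall charge requires Rh(I).
Group 9 minus oxidation state 1 gives a d⁸ configuration.
Coordination number: 4.
A 4d d⁸ ion has a large crystal-field splitting; square planar leaves the high-energy d_{x²−y²} orbital empty and maximises CFSE.

square planar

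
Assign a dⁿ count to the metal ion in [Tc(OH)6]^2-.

d3

Each hydroxide is −1; balancing the −2 overall charge requires Tc(IV).
Group 7 minus oxidation state 4 gives a d³ configuration.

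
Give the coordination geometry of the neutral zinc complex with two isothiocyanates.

Each isothiocyanate is −1; balancing the 0 overall charge requires Zn(II).
Zinc is a group-12 element; Zn(II) is therefore d¹⁰.
Coordination number: 2.
A d¹⁰ ion with only two ligands adopts a linear arrangement (sp hybridisation; no CFSE preference).

linear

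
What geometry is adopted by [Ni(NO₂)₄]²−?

Summing ligand charges against the −2 overall charge gives an oxidation state of +2 for nickel.
Nickel is a group-10 element; Ni(II) is therefore d⁸.
With 4 monodentate ligands the coordination number is 4.
Nitro (N-bound nitrite) is a strong-field ligand (high in the spectrochemical series).
A 3d d⁸ ion with strong-field ligands gains enough CFSE to favour square planar over tetrahedral.

square planar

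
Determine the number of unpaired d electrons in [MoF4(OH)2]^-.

1

Summing ligand charges against the −1 overall charge gives an oxidation state of +5 for molybdenum.
Group 6 minus oxidation state 5 gives a d¹ configuration.
In an octahedral field the d¹ configuration is t₂g¹e_g⁰ (only one arrangement possible), giving 1 unpaired electron.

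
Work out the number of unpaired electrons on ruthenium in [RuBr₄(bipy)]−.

Each bromide is −1; 2,2′-bipyridine is neutral; balancing the −1 overall charge requires Ru(III).
Group 8 minus oxidation state 3 gives a d⁵ configuration.
Counting donor atoms: 4×bromide (monodentate) → 4 donors; 1×2,2′-bipyridine (bidentate) → 2 donors. Coordination number = 6.
The spin state decides the count: a 4d ion has a large Δₒ and is invariably low-spin.
An octahedral low-spin d⁵ ion is t₂g⁵e_g⁰, giving 1 unpaired electron.

1 unpaired electron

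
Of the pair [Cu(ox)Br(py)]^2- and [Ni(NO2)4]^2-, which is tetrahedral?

[Cu(ox)Br(py)]^2-

For [Cu(ox)Br(py)]^2-: Summing ligand charges against the −2 overall charge gives an oxidation state of +1 for copper. Copper is a group-11 element; Cu(I) is therefore d¹⁰. A d¹⁰ ion has no crystal-field stabilisation preference between square planar and tetrahedral, so four ligands adopt the sterically favoured tetrahedral geometry. → tetrahedral.
For [Ni(NO2)4]^2-: Ligand charges: each nitro (N-bound nitrite) is −1. With an overall charge of −2 the nickel centre must be in the +2 oxidation state. Group 10 minus oxidation state 2 gives a d⁸ configuration. Nitro (N-bound nitrite) is a strong-field ligand (high in the spectrochemical series). A 3d d⁸ ion with strong-field ligands gains enough CFSE to favour square planar over tetrahedral. → square planar.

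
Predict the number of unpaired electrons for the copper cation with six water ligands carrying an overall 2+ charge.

1 unpaired electron

Summing ligand charges against the +2 overall charge gives an oxidation state of +2 for copper.
Cu sits in group 11, so the d-electron count is 11 − 2 = 9.
In an octahedral field the d⁹ configuration is t₂g⁶e_g³ (only one arrangement possible), giving 1 unpaired electron.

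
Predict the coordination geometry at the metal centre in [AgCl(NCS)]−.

linear

Ligand charges: each chloride is −1; each isothiocyanate is −1. With an overall charge of −1 the silver centre must be in the +1 oxidation state.
Silver is a group-11 element; Ag(I) is therefore d¹⁰.
With 2 monodentate ligands the coordination number is 2.
A d¹⁰ ion with only two ligands adopts a linear arrangement (sp hybridisation; no CFSE preference).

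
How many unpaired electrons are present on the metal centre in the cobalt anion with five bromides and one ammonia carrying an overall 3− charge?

3 unpaired electrons

Each bromide is −1; ammonia is neutral; balancing the −3 overall charge requires Co(II).
Cobalt is a group-9 element; Co(II) is therefore d⁷.
The spin state decides the count: Bromide is a weak-field ligand for a first-row metal, so the complex is high-spin.
An octahedral high-spin d⁷ ion is t₂g⁵e_g², giving 3 unpaired electrons.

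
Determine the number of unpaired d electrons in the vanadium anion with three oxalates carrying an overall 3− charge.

Summing ligand charges against the −3 overall charge gives an oxidation state of +3 for vanadium.
V sits in group 5, so the d-electron count is 5 − 3 = 2.
Counting donor atoms: 3×oxalate (bidentate) → 6 donors. Coordination number = 6.
In an octahedral field the d² configuration is t₂g²e_g⁰ (only one arrangement possible), giving 2 unpaired electrons.

2 unpaired electrons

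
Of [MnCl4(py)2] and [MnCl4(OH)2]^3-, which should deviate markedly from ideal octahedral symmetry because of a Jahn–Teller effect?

[MnCl4(OH)2]^3-

[MnCl4(py)2]: Summing ligand charges against the 0 overall charge gives an oxidation state of +4 for manganese. Mn sits in group 7, so the d-electron count is 7 − 4 = 3. The d³ configuration leaves the e_g set evenly filled (or empty) — no strong Jahn–Teller driving force.
[MnCl4(OH)2]^3-: Ligand charges: each chloride is −1; each hydroxide is −1. With an overall charge of −3 the manganese centre must be in the +3 oxidation state. Group 7 minus oxidation state 3 gives a d⁴ configuration. Chloride and hydroxide are weak-field ligands for a first-row metal, so the complex is high-spin. The t₂g³e_g¹ (high-spin) configuration has an unevenly filled e_g set; the Jahn–Teller theorem predicts a tetragonal distortion (typically axial elongation) to lift the degeneracy.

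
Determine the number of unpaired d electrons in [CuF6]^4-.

1

Ligand charges: each fluoride is −1. With an overall charge of −4 the copper centre must be in the +2 oxidation state.
Copper is a group-11 element; Cu(II) is therefore d⁹.
In an octahedral field the d⁹ configuration is t₂g⁶e_g³ (only one arrangement possible), giving 1 unpaired electron.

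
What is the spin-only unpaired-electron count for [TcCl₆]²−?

3 unpaired electrons

Summing ligand charges against the −2 overall charge gives an oxidation state of +4 for technetium.
Technetium is a group-7 element; Tc(IV) is therefore d³.
In an octahedral field the d³ configuration is t₂g³e_g⁰ (only one arrangement possible), giving 3 unpaired electrons.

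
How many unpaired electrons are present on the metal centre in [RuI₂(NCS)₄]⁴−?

Ligand charges: each iodide is −1; each isothiocyanate is −1. With an overall charge of −4 the ruthenium centre must be in the +2 oxidation state.
Ruthenium is a group-8 element; Ru(II) is therefore d⁶.
The spin state decides the count: a 4d ion has a large Δₒ and is invariably low-spin.
An octahedral low-spin d⁶ ion is t₂g⁶e_g⁰, giving 0 unpaired electrons.

0 unpaired electrons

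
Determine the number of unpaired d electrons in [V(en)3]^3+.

2

Summing ligand charges against the +3 overall charge gives an oxidation state of +3 for vanadium.
V sits in group 5, so the d-electron count is 5 − 3 = 2.
Counting donor atoms: 3×ethylenediamine (bidentate) → 6 donors. Coordination number = 6.
In an octahedral field the d² configuration is t₂g²e_g⁰ (only one arrangement possible), giving 2 unpaired electrons.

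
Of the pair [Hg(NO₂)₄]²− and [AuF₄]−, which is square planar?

[AuF₄]−

For [Hg(NO₂)₄]²−: Summing ligand charges against the −2 overall charge gives an oxidation state of +2 for mercury. Group 12 minus oxidation state 2 gives a d¹⁰ configuration. A d¹⁰ ion has no crystal-field stabilisation preference between square planar and tetrahedral, so four ligands adopt the sterically favoured tetrahedral geometry. → tetrahedral.
For [AuF₄]−: Each fluoride is −1; balancing the −1 overall charge requires Au(III). Group 11 minus oxidation state 3 gives a d⁸ configuration. A 5d d⁸ ion has a large crystal-field splitting; square planar leaves the high-energy d_{x²−y²} orbital empty and maximises CFSE. → square planar.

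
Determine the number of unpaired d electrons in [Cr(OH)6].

Each hydroxide is −1; balancing the 0 overall charge requires Cr(VI).
Chromium is a group-6 element; Cr(VI) is therefore d⁰.
In an octahedral field the d⁰ configuration is t₂g⁰e_g⁰, giving 0 unpaired electrons.

0 unpaired electrons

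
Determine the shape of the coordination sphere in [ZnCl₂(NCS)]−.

trigonal planar

Ligand charges: each chloride is −1; each isothiocyanate is −1. With an overall charge of −1 the zinc centre must be in the +2 oxidation state.
Zinc is a group-12 element; Zn(II) is therefore d¹⁰.
With 3 monodentate ligands the coordination number is 3.
Three ligands around a d¹⁰ centre minimise repulsion in a trigonal-planar arrangement.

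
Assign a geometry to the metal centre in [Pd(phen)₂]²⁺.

square planar

1,10-phenanthroline is neutral; balancing the +2 overall charge requires Pd(II).
Group 10 minus oxidation state 2 gives a d⁸ configuration.
Counting donor atoms: 2×1,10-phenanthroline (bidentate) → 4 donors. Coordination number = 4.
A 4d d⁸ ion has a large crystal-field splitting; square planar leaves the high-energy d_{x²−y²} orbital empty and maximises CFSE.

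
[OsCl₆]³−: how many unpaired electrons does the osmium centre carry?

Summing ligand charges against the −3 overall charge gives an oxidation state of +3 for osmium.
Group 8 minus oxidation state 3 gives a d⁵ configuration.
The spin state decides the count: a 5d ion has a large Δₒ and is invariably low-spin.
An octahedral low-spin d⁵ ion is t₂g⁵e_g⁰, giving 1 unpaired electron.

1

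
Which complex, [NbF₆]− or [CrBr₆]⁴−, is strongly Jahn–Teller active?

[CrBr₆]⁴−

[NbF₆]−: Ligand charges: each fluoride is −1. With an overall charge of −1 the niobium centre must be in the +5 oxidation state. Group 5 minus oxidation state 5 gives a d⁰ configuration. The d⁰ configuration leaves the e_g set evenly filled (or empty) — no strong Jahn–Teller driving force.
[CrBr₆]⁴−: Summing ligand charges against the −4 overall charge gives an oxidation state of +2 for chromium. Chromium is a group-6 element; Cr(II) is therefore d⁴. Bromide is a weak-field ligand for a first-row metal, so the complex is high-spin. The t₂g³e_g¹ (high-spin) configuration has an unevenly filled e_g set; the Jahn–Teller theorem predicts a tetragonal distortion (typically axial elongation) to lift the degeneracy.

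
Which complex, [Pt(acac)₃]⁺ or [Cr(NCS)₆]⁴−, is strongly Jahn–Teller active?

[Pt(acac)₃]⁺: Ligand charges: each acetylacetonate is −1. With an overall charge of +1 the platinum centre must be in the +4 oxidation state. Platinum is a group-10 element; Pt(IV) is therefore d⁶. A 5d ion has a large Δₒ and is invariably low-spin. The d⁶ configuration leaves the e_g set evenly filled (or empty) — no strong Jahn–Teller driving force.
[Cr(NCS)₆]⁴−: Each isothiocyanate is −1; balancing the −4 overall charge requires Cr(II). Group 6 minus oxidation state 2 gives a d⁴ configuration. Isothiocyanate is a weak-field ligand for a first-row metal, so the complex is high-spin. The t₂g³e_g¹ (high-spin) configuration has an unevenly filled e_g set; the Jahn–Teller theorem predicts a tetragonal distortion (typically axial elongation) to lift the degeneracy.

[Cr(NCS)₆]⁴−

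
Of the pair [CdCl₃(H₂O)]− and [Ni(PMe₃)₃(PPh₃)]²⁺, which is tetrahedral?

For [CdCl₃(H₂O)]−: Summing ligand charges against the −1 overall charge gives an oxidation state of +2 for cadmium. Group 12 minus oxidation state 2 gives a d¹⁰ configuration. A d¹⁰ ion has no crystal-field stabilisation preference between square planar and tetrahedral, so four ligands adopt the sterically favoured tetrahedral geometry. → tetrahedral.
For [Ni(PMe₃)₃(PPh₃)]²⁺: Trimethylphosphine is neutral; triphenylphosphine is neutral; balancing the +2 overall charge requires Ni(II). Group 10 minus oxidation state 2 gives a d⁸ configuration. Trimethylphosphine and triphenylphosphine are strong-field ligands (high in the spectrochemical series). A 3d d⁸ ion with strong-field ligands gains enough CFSE to favour square planar over tetrahedral. → square planar.

[CdCl₃(H₂O)]−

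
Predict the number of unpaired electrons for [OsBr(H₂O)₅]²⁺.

1

Summing ligand charges against the +2 overall charge gives an oxidation state of +3 for osmium.
Osmium is a group-8 element; Os(III) is therefore d⁵.
The spin state decides the count: a 5d ion has a large Δₒ and is invariably low-spin.
An octahedral low-spin d⁵ ion is t₂g⁵e_g⁰, giving 1 unpaired electron.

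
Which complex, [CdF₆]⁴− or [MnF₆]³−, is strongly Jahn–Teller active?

[CdF₆]⁴−: Each fluoride is −1; balancing the −4 overall charge requires Cd(II). Cadmium is a group-12 element; Cd(II) is therefore d¹⁰. The d¹⁰ configuration leaves the e_g set evenly filled (or empty) — no strong Jahn–Teller driving force.
[MnF₆]³−: Ligand charges: each fluoride is −1. With an overall charge of −3 the manganese centre must be in the +3 oxidation state. Group 7 minus oxidation state 3 gives a d⁴ configuration. Fluoride is a weak-field ligand for a first-row metal, so the complex is high-spin. The t₂g³e_g¹ (high-spin) configuration has an unevenly filled e_g set; the Jahn–Teller theorem predicts a tetragonal distortion (typically axial elongation) to lift the degeneracy.

[MnF₆]³−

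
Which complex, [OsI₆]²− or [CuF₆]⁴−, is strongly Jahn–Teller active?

[OsI₆]²−: Ligand charges: each iodide is −1. With an overall charge of −2 the osmium centre must be in the +4 oxidation state. Group 8 minus oxidation state 4 gives a d⁴ configuration. A 5d ion has a large Δₒ and is invariably low-spin. The d⁴ configuration leaves the e_g set evenly filled (or empty) — no strong Jahn–Teller driving force.
[CuF₆]⁴−: Summing ligand charges against the −4 overall charge gives an oxidation state of +2 for copper. Group 11 minus oxidation state 2 gives a d⁹ configuration. The t₂g⁶e_g³ configuration has an unevenly filled e_g set; the Jahn–Teller theorem predicts a tetragonal distortion (typically axial elongation) to lift the degeneracy.

[CuF₆]⁴−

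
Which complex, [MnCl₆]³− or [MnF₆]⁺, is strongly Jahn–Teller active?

[MnCl₆]³−: Each chloride is −1; balancing the −3 overall charge requires Mn(III). Manganese is a group-7 element; Mn(III) is therefore d⁴. Chloride is a weak-field ligand for a first-row metal, so the complex is high-spin. The t₂g³e_g¹ (high-spin) configuration has an unevenly filled e_g set; the Jahn–Teller theorem predicts a tetragonal distortion (typically axial elongation) to lift the degeneracy.
[MnF₆]⁺: Each fluoride is −1; balancing the +1 overall charge requires Mn(VII). Group 7 minus oxidation state 7 gives a d⁰ configuration. The d⁰ configuration leaves the e_g set evenly filled (or empty) — no strong Jahn–Teller driving force.

[MnCl₆]³−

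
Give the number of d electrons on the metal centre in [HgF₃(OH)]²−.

d¹⁰

Each fluoride is −1; each hydroxide is −1; balancing the −2 overall charge requires Hg(II).
Group 12 minus oxidation state 2 gives a d¹⁰ configuration.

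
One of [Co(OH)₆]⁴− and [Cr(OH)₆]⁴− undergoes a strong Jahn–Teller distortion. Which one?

[Co(OH)₆]⁴−: Ligand charges: each hydroxide is −1. With an overall charge of −4 the cobalt centre must be in the +2 oxidation state. Co sits in group 9, so the d-electron count is 9 − 2 = 7. Hydroxide is a weak-field ligand for a first-row metal, so the complex is high-spin. The d⁷ configuration leaves the e_g set evenly filled (or empty) — no strong Jahn–Teller driving force.
[Cr(OH)₆]⁴−: Ligand charges: each hydroxide is −1. With an overall charge of −4 the chromium centre must be in the +2 oxidation state. Chromium is a group-6 element; Cr(II) is therefore d⁴. Hydroxide is a weak-field ligand for a first-row metal, so the complex is high-spin. The t₂g³e_g¹ (high-spin) configuration has an unevenly filled e_g set; the Jahn–Teller theorem predicts a tetragonal distortion (typically axial elongation) to lift the degeneracy.

[Cr(OH)₆]⁴−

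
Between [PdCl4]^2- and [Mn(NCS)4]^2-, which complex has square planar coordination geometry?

For [PdCl4]^2-: Summing ligand charges against the −2 overall charge gives an oxidation state of +2 for palladium. Palladium is a group-10 element; Pd(II) is therefore d⁸. A 4d d⁸ ion has a large crystal-field splitting; square planar leaves the high-energy d_{x²−y²} orbital empty and maximises CFSE. → square planar.
For [Mn(NCS)4]^2-: Ligand charges: each isothiocyanate is −1. With an overall charge of −2 the manganese centre must be in the +2 oxidation state. Mn sits in group 7, so the d-electron count is 7 − 2 = 5. A high-spin d⁵ ion has zero CFSE in either geometry, so four ligands adopt the sterically favoured tetrahedral geometry. → tetrahedral.

[PdCl4]^2-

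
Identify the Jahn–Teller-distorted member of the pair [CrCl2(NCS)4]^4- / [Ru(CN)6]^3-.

[CrCl2(NCS)4]^4-

[CrCl2(NCS)4]^4-: Each chloride is −1; each isothiocyanate is −1; balancing the −4 overall charge requires Cr(II). Group 6 minus oxidation state 2 gives a d⁴ configuration. Chloride and isothiocyanate are weak-field ligands for a first-row metal, so the complex is high-spin. The t₂g³e_g¹ (high-spin) configuration has an unevenly filled e_g set; the Jahn–Teller theorem predicts a tetragonal distortion (typically axial elongation) to lift the degeneracy.
[Ru(CN)6]^3-: Each cyanide is −1; balancing the −3 overall charge requires Ru(III). Ru sits in group 8, so the d-electron count is 8 − 3 = 5. A 4d ion has a large Δₒ and is invariably low-spin. The d⁵ configuration leaves the e_g set evenly filled (or empty) — no strong Jahn–Teller driving force.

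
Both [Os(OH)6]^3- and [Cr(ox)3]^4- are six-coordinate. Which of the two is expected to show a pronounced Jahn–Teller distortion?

[Cr(ox)3]^4-

[Os(OH)6]^3-: Summing ligand charges against the −3 overall charge gives an oxidation state of +3 for osmium. Group 8 minus oxidation state 3 gives a d⁵ configuration. A 5d ion has a large Δₒ and is invariably low-spin. The d⁵ configuration leaves the e_g set evenly filled (or empty) — no strong Jahn–Teller driving force.
[Cr(ox)3]^4-: Each oxalate is −2; balancing the −4 overall charge requires Cr(II). Group 6 minus oxidation state 2 gives a d⁴ configuration. Oxalate is a weak-field ligand for a first-row metal, so the complex is high-spin. The t₂g³e_g¹ (high-spin) configuration has an unevenly filled e_g set; the Jahn–Teller theorem predicts a tetragonal distortion (typically axial elongation) to lift the degeneracy.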